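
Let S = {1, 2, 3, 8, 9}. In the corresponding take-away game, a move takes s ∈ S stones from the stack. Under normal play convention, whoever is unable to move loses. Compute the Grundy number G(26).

n :  0  1  2  3  4  5  6  7  8  9 10 11 12 13 14 15 16 17 18 19 20 21 22 23 24 25 26
G :  0  1  2  3  0  1  2  3  4  5  0  1  2  3  0  1  2  3  4  5  0  1  2  3  0  1  2

2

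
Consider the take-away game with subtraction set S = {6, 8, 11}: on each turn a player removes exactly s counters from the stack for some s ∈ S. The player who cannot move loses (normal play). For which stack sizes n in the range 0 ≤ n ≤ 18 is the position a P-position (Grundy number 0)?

0, 1, 2, 3, 4, 5, 17, 18

n :  0  1  2  3  4  5  6  7  8  9 10 11 12 13 14 15 16 17 18
G :  0  0  0  0  0  0  1  1  1  1  1  1  2  2  2  2  2  0  0
P-positions are exactly the n with G(n) = 0.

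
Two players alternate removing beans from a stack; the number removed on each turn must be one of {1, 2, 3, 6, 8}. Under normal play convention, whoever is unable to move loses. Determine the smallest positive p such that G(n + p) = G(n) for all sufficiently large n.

9

n :  0  1  2  3  4  5  6  7  8  9 10 11 12 13 14 15 16 17 18 19
G :  0  1  2  3  0  1  2  3  4  0  1  2  3  0  1  2  3  4  0  1
G(n+9) = G(n) holds for n = 0,…,7 (a full window of length max(S) = 8), so the sequence is purely periodic with period 9.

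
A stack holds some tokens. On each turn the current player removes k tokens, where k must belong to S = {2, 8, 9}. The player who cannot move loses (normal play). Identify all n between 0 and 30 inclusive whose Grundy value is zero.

n :  0  1  2  3  4  5  6  7  8  9 10 11 12 13 14 15 16 17 18 19 20 21 22 23 24 25 26 27 28 29 30
G :  0  0  1  1  0  0  1  1  2  2  3  0  2  1  3  0  0  1  1  2  3  0  0  1  1  2  0  0  1  1  2
P-positions are exactly the n with G(n) = 0.

0, 1, 4, 5, 11, 15, 16, 21, 22, 26, 27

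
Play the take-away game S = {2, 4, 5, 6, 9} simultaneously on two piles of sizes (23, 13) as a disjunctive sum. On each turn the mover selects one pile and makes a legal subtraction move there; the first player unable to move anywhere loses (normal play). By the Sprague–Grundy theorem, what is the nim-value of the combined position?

3

All piles use S = {2, 4, 5, 6, 9}:
G(0) = 0
G(1) = mex{} = 0
G(2) = mex{0} = 1
G(3) = mex{0} = 1
G(4) = mex{1,0} = 2
G(5) = mex{1,0,0} = 2
G(6) = mex{2,1,0,0} = 3
G(7) = mex{2,1,1,0} = 3
G(8) = mex{3,2,1,1} = 0
G(9) = mex{3,2,2,1,0} = 4
G(10) = mex{0,3,2,2,0} = 1
G(11) = mex{4,3,3,2,1} = 0
G(12) = mex{1,0,3,3,1} = 2
G(13) = mex{0,4,0,3,2} = 1
G(14) = mex{2,1,4,0,2} = 3
G(15) = mex{1,0,1,4,3} = 2
G(16) = mex{3,2,0,1,3} = 4
G(17) = mex{2,1,2,0,0} = 3
G(18) = mex{4,3,1,2,4} = 0
G(19) = mex{3,2,3,1,1} = 0
G(20) = mex{0,4,2,3,0} = 1
G(21) = mex{0,3,4,2,2} = 1
G(22) = mex{1,0,3,4,1} = 2
G(23) = mex{1,0,0,3,3} = 2
Pile A: G(23) = 2.
Pile B: G(13) = 1.
Combined Grundy value = 2 ⊕ 1 = 3.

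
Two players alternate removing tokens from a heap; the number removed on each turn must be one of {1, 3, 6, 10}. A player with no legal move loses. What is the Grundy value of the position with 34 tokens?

G(0) = 0
G(1) = mex{0} = 1
G(2) = mex{1} = 0
G(3) = mex{0,0} = 1
G(4) = mex{1,1} = 0
G(5) = mex{0,0} = 1
G(6) = mex{1,1,0} = 2
G(7) = mex{2,0,1} = 3
G(8) = mex{3,1,0} = 2
G(9) = mex{2,2,1} = 0
G(10) = mex{0,3,0,0} = 1
G(11) = mex{1,2,1,1} = 0
G(12) = mex{0,0,2,0} = 1
G(13) = mex{1,1,3,1} = 0
G(14) = mex{0,0,2,0} = 1
G(15) = mex{1,1,0,1} = 2
G(16) = mex{2,0,1,2} = 3
G(17) = mex{3,1,0,3} = 2
G(18) = mex{2,2,1,2} = 0
G(19) = mex{0,3,0,0} = 1
G(20) = mex{1,2,1,1} = 0
G(21) = mex{0,0,2,0} = 1
G(22) = mex{1,1,3,1} = 0
G(23) = mex{0,0,2,0} = 1
G(24) = mex{1,1,0,1} = 2
G(25) = mex{2,0,1,2} = 3
G(26) = mex{3,1,0,3} = 2
G(27) = mex{2,2,1,2} = 0
G(28) = mex{0,3,0,0} = 1
G(29) = mex{1,2,1,1} = 0
G(30) = mex{0,0,2,0} = 1
G(31) = mex{1,1,3,1} = 0
G(32) = mex{0,0,2,0} = 1
G(33) = mex{1,1,0,1} = 2
G(34) = mex{2,0,1,2} = 3

3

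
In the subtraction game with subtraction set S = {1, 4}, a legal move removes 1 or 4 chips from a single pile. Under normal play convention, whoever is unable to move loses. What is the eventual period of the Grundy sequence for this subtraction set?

5

n :  0  1  2  3  4  5  6  7  8  9 10 11 12 13 14
G :  0  1  0  1  2  0  1  0  1  2  0  1  0  1  2
G(n+5) = G(n) holds for n = 0,…,3 (a full window of length max(S) = 4), so the sequence is purely periodic with period 5.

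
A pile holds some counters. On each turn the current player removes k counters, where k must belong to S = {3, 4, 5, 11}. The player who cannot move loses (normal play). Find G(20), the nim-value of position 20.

n :  0  1  2  3  4  5  6  7  8  9 10 11 12 13 14 15 16 17 18 19 20
G :  0  0  0  1  1  1  2  2  0  0  0  1  1  1  2  2  0  0  0  1  1

1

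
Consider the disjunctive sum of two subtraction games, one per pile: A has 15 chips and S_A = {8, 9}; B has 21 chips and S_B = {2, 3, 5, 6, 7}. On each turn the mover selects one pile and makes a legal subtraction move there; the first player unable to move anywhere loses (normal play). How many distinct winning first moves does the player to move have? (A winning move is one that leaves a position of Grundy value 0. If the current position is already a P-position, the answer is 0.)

0

Pile A, S = {8, 9}:
G(0) = 0
G(1) = mex{} = 0
G(2) = mex{} = 0
G(3) = mex{} = 0
G(4) = mex{} = 0
G(5) = mex{} = 0
G(6) = mex{} = 0
G(7) = mex{} = 0
G(8) = mex{0} = 1
G(9) = mex{0,0} = 1
G(10) = mex{0,0} = 1
G(11) = mex{0,0} = 1
G(12) = mex{0,0} = 1
G(13) = mex{0,0} = 1
G(14) = mex{0,0} = 1
G(15) = mex{0,0} = 1
G_A(15) = 1.
Pile B, S = {2, 3, 5, 6, 7}:
G(0) = 0
G(1) = mex{} = 0
G(2) = mex{0} = 1
G(3) = mex{0,0} = 1
G(4) = mex{1,0} = 2
G(5) = mex{1,1,0} = 2
G(6) = mex{2,1,0,0} = 3
G(7) = mex{2,2,1,0,0} = 3
G(8) = mex{3,2,1,1,0} = 4
G(9) = mex{3,3,2,1,1} = 0
G(10) = mex{4,3,2,2,1} = 0
G(11) = mex{0,4,3,2,2} = 1
G(12) = mex{0,0,3,3,2} = 1
G(13) = mex{1,0,4,3,3} = 2
G(14) = mex{1,1,0,4,3} = 2
G(15) = mex{2,1,0,0,4} = 3
G(16) = mex{2,2,1,0,0} = 3
G(17) = mex{3,2,1,1,0} = 4
G(18) = mex{3,3,2,1,1} = 0
G(19) = mex{4,3,2,2,1} = 0
G(20) = mex{0,4,3,2,2} = 1
G(21) = mex{0,0,3,3,2} = 1
G_B(21) = 1.
Combined Grundy value = 1 ⊕ 1 = 0.
A winning move leaves total XOR = 0, i.e. changes one component's Grundy value g to g ⊕ X where X is the current total.
Pile A: target g' = 1⊕0 = 1, but every legal move changes the Grundy value (mex property), so 0 moves.
Pile B: target g' = 1⊕0 = 1, but every legal move changes the Grundy value (mex property), so 0 moves.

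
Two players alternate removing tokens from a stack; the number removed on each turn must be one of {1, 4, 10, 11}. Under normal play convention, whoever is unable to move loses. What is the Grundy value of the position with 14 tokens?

0

n :  0  1  2  3  4  5  6  7  8  9 10 11 12 13 14
G :  0  1  0  1  2  0  1  0  1  2  3  2  3  4  0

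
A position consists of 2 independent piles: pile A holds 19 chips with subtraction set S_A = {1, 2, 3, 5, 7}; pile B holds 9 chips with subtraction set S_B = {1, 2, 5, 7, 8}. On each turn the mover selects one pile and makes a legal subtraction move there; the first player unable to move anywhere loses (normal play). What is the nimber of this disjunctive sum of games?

3

Pile A, S = {1, 2, 3, 5, 7}:
G(0) = 0
G(1) = mex{0} = 1
G(2) = mex{1,0} = 2
G(3) = mex{2,1,0} = 3
G(4) = mex{3,2,1} = 0
G(5) = mex{0,3,2,0} = 1
G(6) = mex{1,0,3,1} = 2
G(7) = mex{2,1,0,2,0} = 3
G(8) = mex{3,2,1,3,1} = 0
G(9) = mex{0,3,2,0,2} = 1
G(10) = mex{1,0,3,1,3} = 2
G(11) = mex{2,1,0,2,0} = 3
G(12) = mex{3,2,1,3,1} = 0
G(13) = mex{0,3,2,0,2} = 1
G(14) = mex{1,0,3,1,3} = 2
G(15) = mex{2,1,0,2,0} = 3
G(16) = mex{3,2,1,3,1} = 0
G(17) = mex{0,3,2,0,2} = 1
G(18) = mex{1,0,3,1,3} = 2
G(19) = mex{2,1,0,2,0} = 3
G_A(19) = 3.
Pile B, S = {1, 2, 5, 7, 8}:
n : 0 1 2 3 4 5 6 7 8 9
G : 0 1 2 0 1 2 0 1 2 0
G_B(9) = 0.
Combined Grundy value = 3 ⊕ 0 = 3.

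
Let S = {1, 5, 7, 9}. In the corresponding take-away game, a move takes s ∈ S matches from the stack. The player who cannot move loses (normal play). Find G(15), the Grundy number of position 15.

1

n :  0  1  2  3  4  5  6  7  8  9 10 11 12 13 14 15
G :  0  1  0  1  0  1  0  1  0  1  0  1  0  1  0  1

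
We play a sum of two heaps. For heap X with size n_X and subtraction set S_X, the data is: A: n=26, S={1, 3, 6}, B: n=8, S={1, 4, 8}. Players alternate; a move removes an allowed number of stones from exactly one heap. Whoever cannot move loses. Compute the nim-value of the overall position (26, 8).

3

Heap A, S = {1, 3, 6}:
n :  0  1  2  3  4  5  6  7  8  9 10 11 12 13 14 15 16 17 18 19 20 21 22 23 24 25 26
G :  0  1  0  1  0  1  2  3  2  0  1  0  1  0  1  2  3  2  0  1  0  1  0  1  2  3  2
G_A(26) = 2.
Heap B, S = {1, 4, 8}:
G(0) = 0
G(1) = mex{0} = 1
G(2) = mex{1} = 0
G(3) = mex{0} = 1
G(4) = mex{1,0} = 2
G(5) = mex{2,1} = 0
G(6) = mex{0,0} = 1
G(7) = mex{1,1} = 0
G(8) = mex{0,2,0} = 1
G_B(8) = 1.
Combined Grundy value = 2 ⊕ 1 = 3.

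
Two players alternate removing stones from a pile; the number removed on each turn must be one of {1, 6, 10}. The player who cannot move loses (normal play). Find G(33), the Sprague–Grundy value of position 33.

n :  0  1  2  3  4  5  6  7  8  9 10 11 12 13 14 15 16 17 18 19 20 21 22 23 24 25 26 27 28 29 30 31 32 33
G :  0  1  0  1  0  1  2  0  1  0  1  0  1  2  3  2  0  1  0  1  0  1  2  0  1  0  1  0  1  2  3  2  0  1

1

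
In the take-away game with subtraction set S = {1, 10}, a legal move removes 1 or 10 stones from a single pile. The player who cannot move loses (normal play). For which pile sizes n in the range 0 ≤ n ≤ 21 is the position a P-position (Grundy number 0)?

0, 2, 4, 6, 8, 11, 13, 15, 17, 19

G(0) = 0
G(1) = mex{0} = 1
G(2) = mex{1} = 0
G(3) = mex{0} = 1
G(4) = mex{1} = 0
G(5) = mex{0} = 1
G(6) = mex{1} = 0
G(7) = mex{0} = 1
G(8) = mex{1} = 0
G(9) = mex{0} = 1
G(10) = mex{1,0} = 2
G(11) = mex{2,1} = 0
G(12) = mex{0,0} = 1
G(13) = mex{1,1} = 0
G(14) = mex{0,0} = 1
G(15) = mex{1,1} = 0
G(16) = mex{0,0} = 1
G(17) = mex{1,1} = 0
G(18) = mex{0,0} = 1
G(19) = mex{1,1} = 0
G(20) = mex{0,2} = 1
G(21) = mex{1,0} = 2
P-positions are exactly the n with G(n) = 0.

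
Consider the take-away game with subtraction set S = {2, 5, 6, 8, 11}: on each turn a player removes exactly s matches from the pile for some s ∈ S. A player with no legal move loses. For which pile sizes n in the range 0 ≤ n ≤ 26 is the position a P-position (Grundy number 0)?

0, 1, 4, 13, 14, 17, 26

n :  0  1  2  3  4  5  6  7  8  9 10 11 12 13 14 15 16 17 18 19 20 21 22 23 24 25 26
G :  0  0  1  1  0  2  1  3  2  2  3  3  2  0  0  1  1  0  4  1  3  2  2  3  3  2  0
P-positions are exactly the n with G(n) = 0.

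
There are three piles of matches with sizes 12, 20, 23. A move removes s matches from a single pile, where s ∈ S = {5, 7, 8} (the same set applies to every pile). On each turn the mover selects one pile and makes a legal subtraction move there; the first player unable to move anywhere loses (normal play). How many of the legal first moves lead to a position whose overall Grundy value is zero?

All piles use S = {5, 7, 8}:
G(0) = 0
G(1) = mex{} = 0
G(2) = mex{} = 0
G(3) = mex{} = 0
G(4) = mex{} = 0
G(5) = mex{0} = 1
G(6) = mex{0} = 1
G(7) = mex{0,0} = 1
G(8) = mex{0,0,0} = 1
G(9) = mex{0,0,0} = 1
G(10) = mex{1,0,0} = 2
G(11) = mex{1,0,0} = 2
G(12) = mex{1,1,0} = 2
G(13) = mex{1,1,1} = 0
G(14) = mex{1,1,1} = 0
G(15) = mex{2,1,1} = 0
G(16) = mex{2,1,1} = 0
G(17) = mex{2,2,1} = 0
G(18) = mex{0,2,2} = 1
G(19) = mex{0,2,2} = 1
G(20) = mex{0,0,2} = 1
G(21) = mex{0,0,0} = 1
G(22) = mex{0,0,0} = 1
G(23) = mex{1,0,0} = 2
Pile A: G(12) = 2.
Pile B: G(20) = 1.
Pile C: G(23) = 2.
Combined Grundy value = 2 ⊕ 1 ⊕ 2 = 1.
A winning move leaves total XOR = 0, i.e. changes one component's Grundy value g to g ⊕ X where X is the current total.
Pile A: need g' = 2⊕1 = 3. Options: 12−5→G=1, 12−7→G=1, 12−8→G=0. Hits: 0.
Pile B: need g' = 1⊕1 = 0. Options: 20−5→G=0, 20−7→G=0, 20−8→G=2. Hits: 2.
Pile C: need g' = 2⊕1 = 3. Options: 23−5→G=1, 23−7→G=0, 23−8→G=0. Hits: 0.

2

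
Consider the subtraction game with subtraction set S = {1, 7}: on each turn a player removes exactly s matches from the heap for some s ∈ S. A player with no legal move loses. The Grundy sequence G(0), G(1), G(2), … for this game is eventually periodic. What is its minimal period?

2

n :  0  1  2  3  4  5  6  7  8  9 10 11 12 13 14
G :  0  1  0  1  0  1  0  1  0  1  0  1  0  1  0
G(n+2) = G(n) holds for n = 0,…,6 (a full window of length max(S) = 7), so the sequence is purely periodic with period 2.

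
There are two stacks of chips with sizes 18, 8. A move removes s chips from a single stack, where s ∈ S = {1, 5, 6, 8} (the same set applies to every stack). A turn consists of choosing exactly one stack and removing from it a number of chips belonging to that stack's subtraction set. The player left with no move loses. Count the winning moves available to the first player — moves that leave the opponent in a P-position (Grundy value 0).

All stacks use S = {1, 5, 6, 8}:
G(0) = 0
G(1) = mex{0} = 1
G(2) = mex{1} = 0
G(3) = mex{0} = 1
G(4) = mex{1} = 0
G(5) = mex{0,0} = 1
G(6) = mex{1,1,0} = 2
G(7) = mex{2,0,1} = 3
G(8) = mex{3,1,0,0} = 2
G(9) = mex{2,0,1,1} = 3
G(10) = mex{3,1,0,0} = 2
G(11) = mex{2,2,1,1} = 0
G(12) = mex{0,3,2,0} = 1
G(13) = mex{1,2,3,1} = 0
G(14) = mex{0,3,2,2} = 1
G(15) = mex{1,2,3,3} = 0
G(16) = mex{0,0,2,2} = 1
G(17) = mex{1,1,0,3} = 2
G(18) = mex{2,0,1,2} = 3
Stack A: G(18) = 3.
Stack B: G(8) = 2.
Combined Grundy value = 3 ⊕ 2 = 1.
A winning move leaves total XOR = 0, i.e. changes one component's Grundy value g to g ⊕ X where X is the current total.
Stack A: need g' = 3⊕1 = 2. Options: 18−1→G=2, 18−5→G=0, 18−6→G=1, 18−8→G=2. Hits: 2.
Stack B: need g' = 2⊕1 = 3. Options: 8−1→G=3, 8−5→G=1, 8−6→G=0, 8−8→G=0. Hits: 1.

3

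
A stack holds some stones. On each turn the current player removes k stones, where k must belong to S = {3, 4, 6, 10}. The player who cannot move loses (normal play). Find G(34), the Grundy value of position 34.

2

G(0) = 0
G(1) = mex{} = 0
G(2) = mex{} = 0
G(3) = mex{0} = 1
G(4) = mex{0,0} = 1
G(5) = mex{0,0} = 1
G(6) = mex{1,0,0} = 2
G(7) = mex{1,1,0} = 2
G(8) = mex{1,1,0} = 2
G(9) = mex{2,1,1} = 0
G(10) = mex{2,2,1,0} = 3
G(11) = mex{2,2,1,0} = 3
G(12) = mex{0,2,2,0} = 1
G(13) = mex{3,0,2,1} = 4
G(14) = mex{3,3,2,1} = 0
G(15) = mex{1,3,0,1} = 2
G(16) = mex{4,1,3,2} = 0
G(17) = mex{0,4,3,2} = 1
G(18) = mex{2,0,1,2} = 3
G(19) = mex{0,2,4,0} = 1
G(20) = mex{1,0,0,3} = 2
G(21) = mex{3,1,2,3} = 0
G(22) = mex{1,3,0,1} = 2
G(23) = mex{2,1,1,4} = 0
G(24) = mex{0,2,3,0} = 1
G(25) = mex{2,0,1,2} = 3
G(26) = mex{0,2,2,0} = 1
G(27) = mex{1,0,0,1} = 2
G(28) = mex{3,1,2,3} = 0
G(29) = mex{1,3,0,1} = 2
G(30) = mex{2,1,1,2} = 0
G(31) = mex{0,2,3,0} = 1
G(32) = mex{2,0,1,2} = 3
G(33) = mex{0,2,2,0} = 1
G(34) = mex{1,0,0,1} = 2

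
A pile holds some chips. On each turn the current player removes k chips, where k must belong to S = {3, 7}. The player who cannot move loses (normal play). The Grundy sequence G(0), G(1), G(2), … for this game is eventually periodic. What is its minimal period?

G(0) = 0
G(1) = mex{} = 0
G(2) = mex{} = 0
G(3) = mex{0} = 1
G(4) = mex{0} = 1
G(5) = mex{0} = 1
G(6) = mex{1} = 0
G(7) = mex{1,0} = 2
G(8) = mex{1,0} = 2
G(9) = mex{0,0} = 1
G(10) = mex{2,1} = 0
G(11) = mex{2,1} = 0
G(12) = mex{1,1} = 0
G(13) = mex{0,0} = 1
G(14) = mex{0,2} = 1
G(15) = mex{0,2} = 1
G(16) = mex{1,1} = 0
G(17) = mex{1,0} = 2
G(18) = mex{1,0} = 2
G(19) = mex{0,0} = 1
G(20) = mex{2,1} = 0
G(21) = mex{2,1} = 0
G(n+10) = G(n) holds for n = 0,…,6 (a full window of length max(S) = 7), so the sequence is purely periodic with period 10.

10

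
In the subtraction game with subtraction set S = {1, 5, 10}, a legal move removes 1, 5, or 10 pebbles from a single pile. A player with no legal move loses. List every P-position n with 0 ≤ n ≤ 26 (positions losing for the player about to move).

n :  0  1  2  3  4  5  6  7  8  9 10 11 12 13 14 15 16 17 18 19 20 21 22 23 24 25 26
G :  0  1  0  1  0  1  0  1  0  1  2  3  2  3  2  0  1  0  1  0  1  0  1  0  1  2  3
P-positions are exactly the n with G(n) = 0.

0, 2, 4, 6, 8, 15, 17, 19, 21, 23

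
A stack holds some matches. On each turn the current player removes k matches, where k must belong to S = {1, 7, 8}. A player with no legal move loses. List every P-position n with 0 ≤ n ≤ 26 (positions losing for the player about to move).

G(0) = 0
G(1) = mex{0} = 1
G(2) = mex{1} = 0
G(3) = mex{0} = 1
G(4) = mex{1} = 0
G(5) = mex{0} = 1
G(6) = mex{1} = 0
G(7) = mex{0,0} = 1
G(8) = mex{1,1,0} = 2
G(9) = mex{2,0,1} = 3
G(10) = mex{3,1,0} = 2
G(11) = mex{2,0,1} = 3
G(12) = mex{3,1,0} = 2
G(13) = mex{2,0,1} = 3
G(14) = mex{3,1,0} = 2
G(15) = mex{2,2,1} = 0
G(16) = mex{0,3,2} = 1
G(17) = mex{1,2,3} = 0
G(18) = mex{0,3,2} = 1
G(19) = mex{1,2,3} = 0
G(20) = mex{0,3,2} = 1
G(21) = mex{1,2,3} = 0
G(22) = mex{0,0,2} = 1
G(23) = mex{1,1,0} = 2
G(24) = mex{2,0,1} = 3
G(25) = mex{3,1,0} = 2
G(26) = mex{2,0,1} = 3
P-positions are exactly the n with G(n) = 0.

0, 2, 4, 6, 15, 17, 19, 21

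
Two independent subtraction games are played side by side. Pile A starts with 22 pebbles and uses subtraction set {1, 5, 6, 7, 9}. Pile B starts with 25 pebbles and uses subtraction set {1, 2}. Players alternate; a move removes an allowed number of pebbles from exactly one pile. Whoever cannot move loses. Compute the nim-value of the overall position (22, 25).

Pile A, S = {1, 5, 6, 7, 9}:
n :  0  1  2  3  4  5  6  7  8  9 10 11 12 13 14 15 16 17 18 19 20 21 22
G :  0  1  0  1  0  1  2  3  2  3  2  3  0  1  0  1  0  1  2  3  2  3  2
G_A(22) = 2.
Pile B, S = {1, 2}:
G(0) = 0
G(1) = mex{0} = 1
G(2) = mex{1,0} = 2
G(3) = mex{2,1} = 0
G(4) = mex{0,2} = 1
G(5) = mex{1,0} = 2
G(6) = mex{2,1} = 0
G(7) = mex{0,2} = 1
G(8) = mex{1,0} = 2
G(9) = mex{2,1} = 0
G(10) = mex{0,2} = 1
G(11) = mex{1,0} = 2
G(12) = mex{2,1} = 0
G(13) = mex{0,2} = 1
G(14) = mex{1,0} = 2
G(15) = mex{2,1} = 0
G(16) = mex{0,2} = 1
G(17) = mex{1,0} = 2
G(18) = mex{2,1} = 0
G(19) = mex{0,2} = 1
G(20) = mex{1,0} = 2
G(21) = mex{2,1} = 0
G(22) = mex{0,2} = 1
G(23) = mex{1,0} = 2
G(24) = mex{2,1} = 0
G(25) = mex{0,2} = 1
G_B(25) = 1.
Combined Grundy value = 2 ⊕ 1 = 3.

3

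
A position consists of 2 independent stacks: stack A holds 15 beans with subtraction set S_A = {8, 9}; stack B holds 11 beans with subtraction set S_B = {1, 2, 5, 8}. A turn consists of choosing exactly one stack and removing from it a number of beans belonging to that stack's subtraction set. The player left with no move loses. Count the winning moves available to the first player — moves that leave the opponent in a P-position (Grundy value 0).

1

Stack A, S = {8, 9}:
G(0) = 0
G(1) = mex{} = 0
G(2) = mex{} = 0
G(3) = mex{} = 0
G(4) = mex{} = 0
G(5) = mex{} = 0
G(6) = mex{} = 0
G(7) = mex{} = 0
G(8) = mex{0} = 1
G(9) = mex{0,0} = 1
G(10) = mex{0,0} = 1
G(11) = mex{0,0} = 1
G(12) = mex{0,0} = 1
G(13) = mex{0,0} = 1
G(14) = mex{0,0} = 1
G(15) = mex{0,0} = 1
G_A(15) = 1.
Stack B, S = {1, 2, 5, 8}:
n :  0  1  2  3  4  5  6  7  8  9 10 11
G :  0  1  2  0  1  2  0  1  2  0  1  2
G_B(11) = 2.
Combined Grundy value = 1 ⊕ 2 = 3.
A winning move leaves total XOR = 0, i.e. changes one component's Grundy value g to g ⊕ X where X is the current total.
Stack A: need g' = 1⊕3 = 2. Options: 15−8→G=0, 15−9→G=0. Hits: 0.
Stack B: need g' = 2⊕3 = 1. Options: 11−1→G=1, 11−2→G=0, 11−5→G=0, 11−8→G=0. Hits: 1.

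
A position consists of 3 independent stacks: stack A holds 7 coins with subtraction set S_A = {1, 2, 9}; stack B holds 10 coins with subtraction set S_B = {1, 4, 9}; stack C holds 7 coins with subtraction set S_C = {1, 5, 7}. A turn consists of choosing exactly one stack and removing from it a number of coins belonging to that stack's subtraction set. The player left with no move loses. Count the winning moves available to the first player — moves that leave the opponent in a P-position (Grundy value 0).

0

Stack A, S = {1, 2, 9}:
G(0) = 0
G(1) = mex{0} = 1
G(2) = mex{1,0} = 2
G(3) = mex{2,1} = 0
G(4) = mex{0,2} = 1
G(5) = mex{1,0} = 2
G(6) = mex{2,1} = 0
G(7) = mex{0,2} = 1
G_A(7) = 1.
Stack B, S = {1, 4, 9}:
n :  0  1  2  3  4  5  6  7  8  9 10
G :  0  1  0  1  2  0  1  0  1  2  0
G_B(10) = 0.
Stack C, S = {1, 5, 7}:
n : 0 1 2 3 4 5 6 7
G : 0 1 0 1 0 1 0 1
G_C(7) = 1.
Combined Grundy value = 1 ⊕ 0 ⊕ 1 = 0.
A winning move leaves total XOR = 0, i.e. changes one component's Grundy value g to g ⊕ X where X is the current total.
Stack A: target g' = 1⊕0 = 1, but every legal move changes the Grundy value (mex property), so 0 moves.
Stack B: target g' = 0⊕0 = 0, but every legal move changes the Grundy value (mex property), so 0 moves.
Stack C: target g' = 1⊕0 = 1, but every legal move changes the Grundy value (mex property), so 0 moves.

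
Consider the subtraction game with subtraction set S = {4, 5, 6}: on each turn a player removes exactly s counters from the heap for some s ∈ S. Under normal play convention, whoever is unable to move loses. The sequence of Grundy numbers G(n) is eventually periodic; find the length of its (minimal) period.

10

G(0) = 0
G(1) = mex{} = 0
G(2) = mex{} = 0
G(3) = mex{} = 0
G(4) = mex{0} = 1
G(5) = mex{0,0} = 1
G(6) = mex{0,0,0} = 1
G(7) = mex{0,0,0} = 1
G(8) = mex{1,0,0} = 2
G(9) = mex{1,1,0} = 2
G(10) = mex{1,1,1} = 0
G(11) = mex{1,1,1} = 0
G(12) = mex{2,1,1} = 0
G(13) = mex{2,2,1} = 0
G(14) = mex{0,2,2} = 1
G(15) = mex{0,0,2} = 1
G(16) = mex{0,0,0} = 1
G(17) = mex{0,0,0} = 1
G(18) = mex{1,0,0} = 2
G(19) = mex{1,1,0} = 2
G(20) = mex{1,1,1} = 0
G(21) = mex{1,1,1} = 0
G(n+10) = G(n) holds for n = 0,…,5 (a full window of length max(S) = 6), so the sequence is purely periodic with period 10.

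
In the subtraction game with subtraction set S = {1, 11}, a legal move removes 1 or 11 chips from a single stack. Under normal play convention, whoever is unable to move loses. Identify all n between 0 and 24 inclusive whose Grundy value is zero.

n :  0  1  2  3  4  5  6  7  8  9 10 11 12 13 14 15 16 17 18 19 20 21 22 23 24
G :  0  1  0  1  0  1  0  1  0  1  0  1  0  1  0  1  0  1  0  1  0  1  0  1  0
P-positions are exactly the n with G(n) = 0.

0, 2, 4, 6, 8, 10, 12, 14, 16, 18, 20, 22, 24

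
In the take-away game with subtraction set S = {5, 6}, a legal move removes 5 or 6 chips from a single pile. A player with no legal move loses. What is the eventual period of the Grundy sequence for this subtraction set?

11

G(0) = 0
G(1) = mex{} = 0
G(2) = mex{} = 0
G(3) = mex{} = 0
G(4) = mex{} = 0
G(5) = mex{0} = 1
G(6) = mex{0,0} = 1
G(7) = mex{0,0} = 1
G(8) = mex{0,0} = 1
G(9) = mex{0,0} = 1
G(10) = mex{1,0} = 2
G(11) = mex{1,1} = 0
G(12) = mex{1,1} = 0
G(13) = mex{1,1} = 0
G(14) = mex{1,1} = 0
G(15) = mex{2,1} = 0
G(16) = mex{0,2} = 1
G(17) = mex{0,0} = 1
G(18) = mex{0,0} = 1
G(19) = mex{0,0} = 1
G(20) = mex{0,0} = 1
G(21) = mex{1,0} = 2
G(22) = mex{1,1} = 0
G(23) = mex{1,1} = 0
G(n+11) = G(n) holds for n = 0,…,5 (a full window of length max(S) = 6), so the sequence is purely periodic with period 11.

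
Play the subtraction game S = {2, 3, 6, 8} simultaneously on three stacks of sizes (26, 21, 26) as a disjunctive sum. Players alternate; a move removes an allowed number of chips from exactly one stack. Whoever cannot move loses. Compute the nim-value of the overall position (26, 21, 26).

1

All stacks use S = {2, 3, 6, 8}:
n :  0  1  2  3  4  5  6  7  8  9 10 11 12 13 14 15 16 17 18 19 20 21 22 23 24 25 26
G :  0  0  1  1  2  0  3  1  2  2  0  3  1  2  0  0  1  1  2  0  3  1  2  2  0  3  1
Stack A: G(26) = 1.
Stack B: G(21) = 1.
Stack C: G(26) = 1.
Combined Grundy value = 1 ⊕ 1 ⊕ 1 = 1.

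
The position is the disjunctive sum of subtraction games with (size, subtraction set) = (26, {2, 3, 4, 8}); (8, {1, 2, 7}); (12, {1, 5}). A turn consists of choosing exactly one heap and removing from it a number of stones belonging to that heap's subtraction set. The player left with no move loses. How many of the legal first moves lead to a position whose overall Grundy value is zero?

4

Heap A, S = {2, 3, 4, 8}:
G(0) = 0
G(1) = mex{} = 0
G(2) = mex{0} = 1
G(3) = mex{0,0} = 1
G(4) = mex{1,0,0} = 2
G(5) = mex{1,1,0} = 2
G(6) = mex{2,1,1} = 0
G(7) = mex{2,2,1} = 0
G(8) = mex{0,2,2,0} = 1
G(9) = mex{0,0,2,0} = 1
G(10) = mex{1,0,0,1} = 2
G(11) = mex{1,1,0,1} = 2
G(12) = mex{2,1,1,2} = 0
G(13) = mex{2,2,1,2} = 0
G(14) = mex{0,2,2,0} = 1
G(15) = mex{0,0,2,0} = 1
G(16) = mex{1,0,0,1} = 2
G(17) = mex{1,1,0,1} = 2
G(18) = mex{2,1,1,2} = 0
G(19) = mex{2,2,1,2} = 0
G(20) = mex{0,2,2,0} = 1
G(21) = mex{0,0,2,0} = 1
G(22) = mex{1,0,0,1} = 2
G(23) = mex{1,1,0,1} = 2
G(24) = mex{2,1,1,2} = 0
G(25) = mex{2,2,1,2} = 0
G(26) = mex{0,2,2,0} = 1
G_A(26) = 1.
Heap B, S = {1, 2, 7}:
n : 0 1 2 3 4 5 6 7 8
G : 0 1 2 0 1 2 0 1 2
G_B(8) = 2.
Heap C, S = {1, 5}:
G(0) = 0
G(1) = mex{0} = 1
G(2) = mex{1} = 0
G(3) = mex{0} = 1
G(4) = mex{1} = 0
G(5) = mex{0,0} = 1
G(6) = mex{1,1} = 0
G(7) = mex{0,0} = 1
G(8) = mex{1,1} = 0
G(9) = mex{0,0} = 1
G(10) = mex{1,1} = 0
G(11) = mex{0,0} = 1
G(12) = mex{1,1} = 0
G_C(12) = 0.
Combined Grundy value = 1 ⊕ 2 ⊕ 0 = 3.
A winning move leaves total XOR = 0, i.e. changes one component's Grundy value g to g ⊕ X where X is the current total.
Heap A: need g' = 1⊕3 = 2. Options: 26−2→G=0, 26−3→G=2, 26−4→G=2, 26−8→G=0. Hits: 2.
Heap B: need g' = 2⊕3 = 1. Options: 8−1→G=1, 8−2→G=0, 8−7→G=1. Hits: 2.
Heap C: need g' = 0⊕3 = 3. Options: 12−1→G=1, 12−5→G=1. Hits: 0.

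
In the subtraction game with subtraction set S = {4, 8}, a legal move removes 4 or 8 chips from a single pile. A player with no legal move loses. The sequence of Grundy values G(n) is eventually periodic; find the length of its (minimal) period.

G(0) = 0
G(1) = mex{} = 0
G(2) = mex{} = 0
G(3) = mex{} = 0
G(4) = mex{0} = 1
G(5) = mex{0} = 1
G(6) = mex{0} = 1
G(7) = mex{0} = 1
G(8) = mex{1,0} = 2
G(9) = mex{1,0} = 2
G(10) = mex{1,0} = 2
G(11) = mex{1,0} = 2
G(12) = mex{2,1} = 0
G(13) = mex{2,1} = 0
G(14) = mex{2,1} = 0
G(15) = mex{2,1} = 0
G(16) = mex{0,2} = 1
G(17) = mex{0,2} = 1
G(18) = mex{0,2} = 1
G(19) = mex{0,2} = 1
G(20) = mex{1,0} = 2
G(21) = mex{1,0} = 2
G(22) = mex{1,0} = 2
G(23) = mex{1,0} = 2
G(24) = mex{2,1} = 0
G(25) = mex{2,1} = 0
G(n+12) = G(n) holds for n = 0,…,7 (a full window of length max(S) = 8), so the sequence is purely periodic with period 12.

12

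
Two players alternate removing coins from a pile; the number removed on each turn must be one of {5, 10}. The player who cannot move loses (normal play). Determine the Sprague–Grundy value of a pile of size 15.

0

n :  0  1  2  3  4  5  6  7  8  9 10 11 12 13 14 15
G :  0  0  0  0  0  1  1  1  1  1  2  2  2  2  2  0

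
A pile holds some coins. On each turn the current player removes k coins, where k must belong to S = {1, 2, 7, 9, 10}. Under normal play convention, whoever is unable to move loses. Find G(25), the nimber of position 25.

n :  0  1  2  3  4  5  6  7  8  9 10 11 12 13 14 15 16 17 18 19 20 21 22 23 24 25
G :  0  1  2  0  1  2  0  1  2  3  4  0  1  2  0  1  2  0  1  2  3  4  0  1  2  0

0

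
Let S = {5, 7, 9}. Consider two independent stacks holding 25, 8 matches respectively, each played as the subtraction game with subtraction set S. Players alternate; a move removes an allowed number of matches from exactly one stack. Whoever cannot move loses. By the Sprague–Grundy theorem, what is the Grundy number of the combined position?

All stacks use S = {5, 7, 9}:
G(0) = 0
G(1) = mex{} = 0
G(2) = mex{} = 0
G(3) = mex{} = 0
G(4) = mex{} = 0
G(5) = mex{0} = 1
G(6) = mex{0} = 1
G(7) = mex{0,0} = 1
G(8) = mex{0,0} = 1
G(9) = mex{0,0,0} = 1
G(10) = mex{1,0,0} = 2
G(11) = mex{1,0,0} = 2
G(12) = mex{1,1,0} = 2
G(13) = mex{1,1,0} = 2
G(14) = mex{1,1,1} = 0
G(15) = mex{2,1,1} = 0
G(16) = mex{2,1,1} = 0
G(17) = mex{2,2,1} = 0
G(18) = mex{2,2,1} = 0
G(19) = mex{0,2,2} = 1
G(20) = mex{0,2,2} = 1
G(21) = mex{0,0,2} = 1
G(22) = mex{0,0,2} = 1
G(23) = mex{0,0,0} = 1
G(24) = mex{1,0,0} = 2
G(25) = mex{1,0,0} = 2
Stack A: G(25) = 2.
Stack B: G(8) = 1.
Combined Grundy value = 2 ⊕ 1 = 3.

3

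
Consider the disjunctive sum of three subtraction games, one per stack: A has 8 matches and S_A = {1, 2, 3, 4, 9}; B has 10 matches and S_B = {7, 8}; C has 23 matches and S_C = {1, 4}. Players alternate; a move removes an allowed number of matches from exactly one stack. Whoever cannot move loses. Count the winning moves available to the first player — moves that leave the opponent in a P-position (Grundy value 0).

Stack A, S = {1, 2, 3, 4, 9}:
G(0) = 0
G(1) = mex{0} = 1
G(2) = mex{1,0} = 2
G(3) = mex{2,1,0} = 3
G(4) = mex{3,2,1,0} = 4
G(5) = mex{4,3,2,1} = 0
G(6) = mex{0,4,3,2} = 1
G(7) = mex{1,0,4,3} = 2
G(8) = mex{2,1,0,4} = 3
G_A(8) = 3.
Stack B, S = {7, 8}:
G(0) = 0
G(1) = mex{} = 0
G(2) = mex{} = 0
G(3) = mex{} = 0
G(4) = mex{} = 0
G(5) = mex{} = 0
G(6) = mex{} = 0
G(7) = mex{0} = 1
G(8) = mex{0,0} = 1
G(9) = mex{0,0} = 1
G(10) = mex{0,0} = 1
G_B(10) = 1.
Stack C, S = {1, 4}:
n :  0  1  2  3  4  5  6  7  8  9 10 11 12 13 14 15 16 17 18 19 20 21 22 23
G :  0  1  0  1  2  0  1  0  1  2  0  1  0  1  2  0  1  0  1  2  0  1  0  1
G_C(23) = 1.
Combined Grundy value = 3 ⊕ 1 ⊕ 1 = 3.
A winning move leaves total XOR = 0, i.e. changes one component's Grundy value g to g ⊕ X where X is the current total.
Stack A: need g' = 3⊕3 = 0. Options: 8−1→G=2, 8−2→G=1, 8−3→G=0, 8−4→G=4. Hits: 1.
Stack B: need g' = 1⊕3 = 2. Options: 10−7→G=0, 10−8→G=0. Hits: 0.
Stack C: need g' = 1⊕3 = 2. Options: 23−1→G=0, 23−4→G=2. Hits: 1.

2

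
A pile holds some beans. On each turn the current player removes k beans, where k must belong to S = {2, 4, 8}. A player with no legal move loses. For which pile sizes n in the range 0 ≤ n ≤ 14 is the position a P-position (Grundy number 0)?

n :  0  1  2  3  4  5  6  7  8  9 10 11 12 13 14
G :  0  0  1  1  2  2  0  0  1  1  2  2  0  0  1
P-positions are exactly the n with G(n) = 0.

0, 1, 6, 7, 12, 13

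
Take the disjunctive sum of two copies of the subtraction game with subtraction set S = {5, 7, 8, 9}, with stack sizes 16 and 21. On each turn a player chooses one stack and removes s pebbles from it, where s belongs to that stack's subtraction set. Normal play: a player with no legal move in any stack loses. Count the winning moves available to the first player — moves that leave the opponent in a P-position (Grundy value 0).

5

All stacks use S = {5, 7, 8, 9}:
G(0) = 0
G(1) = mex{} = 0
G(2) = mex{} = 0
G(3) = mex{} = 0
G(4) = mex{} = 0
G(5) = mex{0} = 1
G(6) = mex{0} = 1
G(7) = mex{0,0} = 1
G(8) = mex{0,0,0} = 1
G(9) = mex{0,0,0,0} = 1
G(10) = mex{1,0,0,0} = 2
G(11) = mex{1,0,0,0} = 2
G(12) = mex{1,1,0,0} = 2
G(13) = mex{1,1,1,0} = 2
G(14) = mex{1,1,1,1} = 0
G(15) = mex{2,1,1,1} = 0
G(16) = mex{2,1,1,1} = 0
G(17) = mex{2,2,1,1} = 0
G(18) = mex{2,2,2,1} = 0
G(19) = mex{0,2,2,2} = 1
G(20) = mex{0,2,2,2} = 1
G(21) = mex{0,0,2,2} = 1
Stack A: G(16) = 0.
Stack B: G(21) = 1.
Combined Grundy value = 0 ⊕ 1 = 1.
A winning move leaves total XOR = 0, i.e. changes one component's Grundy value g to g ⊕ X where X is the current total.
Stack A: need g' = 0⊕1 = 1. Options: 16−5→G=2, 16−7→G=1, 16−8→G=1, 16−9→G=1. Hits: 3.
Stack B: need g' = 1⊕1 = 0. Options: 21−5→G=0, 21−7→G=0, 21−8→G=2, 21−9→G=2. Hits: 2.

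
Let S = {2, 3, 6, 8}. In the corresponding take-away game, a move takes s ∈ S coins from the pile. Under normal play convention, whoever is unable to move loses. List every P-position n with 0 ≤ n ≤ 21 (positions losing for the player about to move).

0, 1, 5, 10, 14, 15, 19

n :  0  1  2  3  4  5  6  7  8  9 10 11 12 13 14 15 16 17 18 19 20 21
G :  0  0  1  1  2  0  3  1  2  2  0  3  1  2  0  0  1  1  2  0  3  1
P-positions are exactly the n with G(n) = 0.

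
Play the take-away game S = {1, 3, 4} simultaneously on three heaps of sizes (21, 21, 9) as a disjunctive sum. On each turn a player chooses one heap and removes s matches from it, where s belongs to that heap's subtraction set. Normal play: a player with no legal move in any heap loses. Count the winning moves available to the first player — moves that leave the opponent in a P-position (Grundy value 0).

All heaps use S = {1, 3, 4}:
n :  0  1  2  3  4  5  6  7  8  9 10 11 12 13 14 15 16 17 18 19 20 21
G :  0  1  0  1  2  3  2  0  1  0  1  2  3  2  0  1  0  1  2  3  2  0
Heap A: G(21) = 0.
Heap B: G(21) = 0.
Heap C: G(9) = 0.
Combined Grundy value = 0 ⊕ 0 ⊕ 0 = 0.
A winning move leaves total XOR = 0, i.e. changes one component's Grundy value g to g ⊕ X where X is the current total.
Heap A: target g' = 0⊕0 = 0, but every legal move changes the Grundy value (mex property), so 0 moves.
Heap B: target g' = 0⊕0 = 0, but every legal move changes the Grundy value (mex property), so 0 moves.
Heap C: target g' = 0⊕0 = 0, but every legal move changes the Grundy value (mex property), so 0 moves.

0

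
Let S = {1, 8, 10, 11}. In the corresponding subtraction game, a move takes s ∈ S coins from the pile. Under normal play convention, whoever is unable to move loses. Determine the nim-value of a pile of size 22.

1

n :  0  1  2  3  4  5  6  7  8  9 10 11 12 13 14 15 16 17 18 19 20 21 22
G :  0  1  0  1  0  1  0  1  2  0  1  2  3  2  3  2  3  2  0  1  2  0  1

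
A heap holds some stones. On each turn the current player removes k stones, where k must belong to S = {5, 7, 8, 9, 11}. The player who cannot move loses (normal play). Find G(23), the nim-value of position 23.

1

n :  0  1  2  3  4  5  6  7  8  9 10 11 12 13 14 15 16 17 18 19 20 21 22 23
G :  0  0  0  0  0  1  1  1  1  1  2  2  2  2  2  3  0  0  0  0  0  1  1  1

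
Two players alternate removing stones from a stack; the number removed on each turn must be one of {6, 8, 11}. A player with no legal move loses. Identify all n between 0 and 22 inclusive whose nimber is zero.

0, 1, 2, 3, 4, 5, 17, 18, 19, 20, 21, 22

G(0) = 0
G(1) = mex{} = 0
G(2) = mex{} = 0
G(3) = mex{} = 0
G(4) = mex{} = 0
G(5) = mex{} = 0
G(6) = mex{0} = 1
G(7) = mex{0} = 1
G(8) = mex{0,0} = 1
G(9) = mex{0,0} = 1
G(10) = mex{0,0} = 1
G(11) = mex{0,0,0} = 1
G(12) = mex{1,0,0} = 2
G(13) = mex{1,0,0} = 2
G(14) = mex{1,1,0} = 2
G(15) = mex{1,1,0} = 2
G(16) = mex{1,1,0} = 2
G(17) = mex{1,1,1} = 0
G(18) = mex{2,1,1} = 0
G(19) = mex{2,1,1} = 0
G(20) = mex{2,2,1} = 0
G(21) = mex{2,2,1} = 0
G(22) = mex{2,2,1} = 0
P-positions are exactly the n with G(n) = 0.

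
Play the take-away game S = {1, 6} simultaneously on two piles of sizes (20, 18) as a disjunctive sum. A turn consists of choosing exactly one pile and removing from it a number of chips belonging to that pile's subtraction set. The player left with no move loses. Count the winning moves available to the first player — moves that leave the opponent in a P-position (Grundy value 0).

All piles use S = {1, 6}:
n :  0  1  2  3  4  5  6  7  8  9 10 11 12 13 14 15 16 17 18 19 20
G :  0  1  0  1  0  1  2  0  1  0  1  0  1  2  0  1  0  1  0  1  2
Pile A: G(20) = 2.
Pile B: G(18) = 0.
Combined Grundy value = 2 ⊕ 0 = 2.
A winning move leaves total XOR = 0, i.e. changes one component's Grundy value g to g ⊕ X where X is the current total.
Pile A: need g' = 2⊕2 = 0. Options: 20−1→G=1, 20−6→G=0. Hits: 1.
Pile B: need g' = 0⊕2 = 2. Options: 18−1→G=1, 18−6→G=1. Hits: 0.

1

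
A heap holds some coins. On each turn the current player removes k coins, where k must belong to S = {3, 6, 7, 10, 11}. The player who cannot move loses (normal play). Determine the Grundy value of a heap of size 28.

n :  0  1  2  3  4  5  6  7  8  9 10 11 12 13 14 15 16 17 18 19 20 21 22 23 24 25 26 27 28
G :  0  0  0  1  1  1  2  2  2  3  3  3  4  4  0  0  0  1  1  1  2  2  2  3  3  3  4  4  0

0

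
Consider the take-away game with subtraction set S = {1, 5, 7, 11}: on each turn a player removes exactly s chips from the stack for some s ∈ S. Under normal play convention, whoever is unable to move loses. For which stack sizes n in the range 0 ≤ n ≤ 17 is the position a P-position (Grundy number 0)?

0, 2, 4, 6, 8, 10, 12, 14, 16

G(0) = 0
G(1) = mex{0} = 1
G(2) = mex{1} = 0
G(3) = mex{0} = 1
G(4) = mex{1} = 0
G(5) = mex{0,0} = 1
G(6) = mex{1,1} = 0
G(7) = mex{0,0,0} = 1
G(8) = mex{1,1,1} = 0
G(9) = mex{0,0,0} = 1
G(10) = mex{1,1,1} = 0
G(11) = mex{0,0,0,0} = 1
G(12) = mex{1,1,1,1} = 0
G(13) = mex{0,0,0,0} = 1
G(14) = mex{1,1,1,1} = 0
G(15) = mex{0,0,0,0} = 1
G(16) = mex{1,1,1,1} = 0
G(17) = mex{0,0,0,0} = 1
P-positions are exactly the n with G(n) = 0.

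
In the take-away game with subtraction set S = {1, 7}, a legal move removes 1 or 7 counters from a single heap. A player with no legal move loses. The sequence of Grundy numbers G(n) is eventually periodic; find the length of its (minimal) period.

2

n :  0  1  2  3  4  5  6  7  8  9 10 11 12 13 14
G :  0  1  0  1  0  1  0  1  0  1  0  1  0  1  0
G(n+2) = G(n) holds for n = 0,…,6 (a full window of length max(S) = 7), so the sequence is purely periodic with period 2.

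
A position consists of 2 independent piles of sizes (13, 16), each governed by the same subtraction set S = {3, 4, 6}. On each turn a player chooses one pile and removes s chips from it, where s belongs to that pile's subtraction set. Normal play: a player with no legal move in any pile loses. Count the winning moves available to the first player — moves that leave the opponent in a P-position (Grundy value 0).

3

All piles use S = {3, 4, 6}:
G(0) = 0
G(1) = mex{} = 0
G(2) = mex{} = 0
G(3) = mex{0} = 1
G(4) = mex{0,0} = 1
G(5) = mex{0,0} = 1
G(6) = mex{1,0,0} = 2
G(7) = mex{1,1,0} = 2
G(8) = mex{1,1,0} = 2
G(9) = mex{2,1,1} = 0
G(10) = mex{2,2,1} = 0
G(11) = mex{2,2,1} = 0
G(12) = mex{0,2,2} = 1
G(13) = mex{0,0,2} = 1
G(14) = mex{0,0,2} = 1
G(15) = mex{1,0,0} = 2
G(16) = mex{1,1,0} = 2
Pile A: G(13) = 1.
Pile B: G(16) = 2.
Combined Grundy value = 1 ⊕ 2 = 3.
A winning move leaves total XOR = 0, i.e. changes one component's Grundy value g to g ⊕ X where X is the current total.
Pile A: need g' = 1⊕3 = 2. Options: 13−3→G=0, 13−4→G=0, 13−6→G=2. Hits: 1.
Pile B: need g' = 2⊕3 = 1. Options: 16−3→G=1, 16−4→G=1, 16−6→G=0. Hits: 2.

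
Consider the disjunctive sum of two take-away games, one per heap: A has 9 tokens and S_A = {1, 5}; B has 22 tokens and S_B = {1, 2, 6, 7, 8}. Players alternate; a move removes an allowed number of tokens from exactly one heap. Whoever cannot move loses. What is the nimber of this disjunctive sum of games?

5

Heap A, S = {1, 5}:
n : 0 1 2 3 4 5 6 7 8 9
G : 0 1 0 1 0 1 0 1 0 1
G_A(9) = 1.
Heap B, S = {1, 2, 6, 7, 8}:
n :  0  1  2  3  4  5  6  7  8  9 10 11 12 13 14 15 16 17 18 19 20 21 22
G :  0  1  2  0  1  2  3  4  5  3  4  5  0  1  2  0  1  2  3  4  5  3  4
G_B(22) = 4.
Combined Grundy value = 1 ⊕ 4 = 5.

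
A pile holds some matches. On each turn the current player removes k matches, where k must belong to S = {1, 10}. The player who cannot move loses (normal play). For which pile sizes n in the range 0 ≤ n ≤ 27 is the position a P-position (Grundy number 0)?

G(0) = 0
G(1) = mex{0} = 1
G(2) = mex{1} = 0
G(3) = mex{0} = 1
G(4) = mex{1} = 0
G(5) = mex{0} = 1
G(6) = mex{1} = 0
G(7) = mex{0} = 1
G(8) = mex{1} = 0
G(9) = mex{0} = 1
G(10) = mex{1,0} = 2
G(11) = mex{2,1} = 0
G(12) = mex{0,0} = 1
G(13) = mex{1,1} = 0
G(14) = mex{0,0} = 1
G(15) = mex{1,1} = 0
G(16) = mex{0,0} = 1
G(17) = mex{1,1} = 0
G(18) = mex{0,0} = 1
G(19) = mex{1,1} = 0
G(20) = mex{0,2} = 1
G(21) = mex{1,0} = 2
G(22) = mex{2,1} = 0
G(23) = mex{0,0} = 1
G(24) = mex{1,1} = 0
G(25) = mex{0,0} = 1
G(26) = mex{1,1} = 0
G(27) = mex{0,0} = 1
P-positions are exactly the n with G(n) = 0.

0, 2, 4, 6, 8, 11, 13, 15, 17, 19, 22, 24, 26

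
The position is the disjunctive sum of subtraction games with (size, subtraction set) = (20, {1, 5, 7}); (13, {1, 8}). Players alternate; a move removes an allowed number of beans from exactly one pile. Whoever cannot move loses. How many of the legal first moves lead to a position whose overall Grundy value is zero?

Pile A, S = {1, 5, 7}:
G(0) = 0
G(1) = mex{0} = 1
G(2) = mex{1} = 0
G(3) = mex{0} = 1
G(4) = mex{1} = 0
G(5) = mex{0,0} = 1
G(6) = mex{1,1} = 0
G(7) = mex{0,0,0} = 1
G(8) = mex{1,1,1} = 0
G(9) = mex{0,0,0} = 1
G(10) = mex{1,1,1} = 0
G(11) = mex{0,0,0} = 1
G(12) = mex{1,1,1} = 0
G(13) = mex{0,0,0} = 1
G(14) = mex{1,1,1} = 0
G(15) = mex{0,0,0} = 1
G(16) = mex{1,1,1} = 0
G(17) = mex{0,0,0} = 1
G(18) = mex{1,1,1} = 0
G(19) = mex{0,0,0} = 1
G(20) = mex{1,1,1} = 0
G_A(20) = 0.
Pile B, S = {1, 8}:
G(0) = 0
G(1) = mex{0} = 1
G(2) = mex{1} = 0
G(3) = mex{0} = 1
G(4) = mex{1} = 0
G(5) = mex{0} = 1
G(6) = mex{1} = 0
G(7) = mex{0} = 1
G(8) = mex{1,0} = 2
G(9) = mex{2,1} = 0
G(10) = mex{0,0} = 1
G(11) = mex{1,1} = 0
G(12) = mex{0,0} = 1
G(13) = mex{1,1} = 0
G_B(13) = 0.
Combined Grundy value = 0 ⊕ 0 = 0.
A winning move leaves total XOR = 0, i.e. changes one component's Grundy value g to g ⊕ X where X is the current total.
Pile A: target g' = 0⊕0 = 0, but every legal move changes the Grundy value (mex property), so 0 moves.
Pile B: target g' = 0⊕0 = 0, but every legal move changes the Grundy value (mex property), so 0 moves.

0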